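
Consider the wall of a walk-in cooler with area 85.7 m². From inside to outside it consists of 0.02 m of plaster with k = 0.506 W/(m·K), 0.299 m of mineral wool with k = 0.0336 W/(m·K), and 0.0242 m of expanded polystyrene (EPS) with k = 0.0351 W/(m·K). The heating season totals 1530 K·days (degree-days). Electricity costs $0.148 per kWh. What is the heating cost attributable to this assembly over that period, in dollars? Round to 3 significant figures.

48.4 dollars

0.02/0.506 = 0.03953
0.299/0.0336 = 8.899
0.0242/0.0351 = 0.6895
R_total = 0.03953 + 8.899 + 0.6895 = 9.628 m²·K/W
E = A × HDD × 24 / R / 1000 = 85.7 × 1530 × 24 / 9.628 / 1000 = 326.9 kWh
Cost = 326.9 × 0.148 = $48.37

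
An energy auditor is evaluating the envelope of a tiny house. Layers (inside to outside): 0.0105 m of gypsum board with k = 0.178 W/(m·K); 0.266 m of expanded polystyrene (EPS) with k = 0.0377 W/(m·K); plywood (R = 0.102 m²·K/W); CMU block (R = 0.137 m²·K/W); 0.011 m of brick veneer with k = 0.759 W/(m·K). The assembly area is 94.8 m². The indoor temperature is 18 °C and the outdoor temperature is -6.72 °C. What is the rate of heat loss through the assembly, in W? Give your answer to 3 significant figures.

318 W

0.0105/0.178 = 0.05899
0.266/0.0377 = 7.056
0.011/0.759 = 0.01449
R_total = 0.05899 + 7.056 + 0.102 + 0.137 + 0.01449 = 7.368 m²·K/W
Q = A·ΔT/R = 94.8 × (18 − (-6.72)) / 7.368 = 318.1 W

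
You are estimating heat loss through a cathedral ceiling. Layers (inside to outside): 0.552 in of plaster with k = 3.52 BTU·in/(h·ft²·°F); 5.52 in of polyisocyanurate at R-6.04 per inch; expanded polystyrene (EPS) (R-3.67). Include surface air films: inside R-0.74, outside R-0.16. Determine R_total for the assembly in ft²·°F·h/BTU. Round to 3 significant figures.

38.1 ft²·°F·h/BTU

0.552/3.52 = 0.1568
5.52 × 6.04 = 33.34
R_total = 0.74 + 0.1568 + 33.34 + 3.67 + 0.16 = 38.07 ft²·°F·h/BTU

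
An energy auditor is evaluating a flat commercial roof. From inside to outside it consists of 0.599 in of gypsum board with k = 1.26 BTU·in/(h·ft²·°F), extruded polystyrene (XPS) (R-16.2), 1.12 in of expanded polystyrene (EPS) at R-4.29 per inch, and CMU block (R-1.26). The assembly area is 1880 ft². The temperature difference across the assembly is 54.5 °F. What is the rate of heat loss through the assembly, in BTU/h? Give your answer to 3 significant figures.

0.599/1.26 = 0.4754
1.12 × 4.29 = 4.805
R_total = 0.4754 + 16.2 + 4.805 + 1.26 = 22.74 ft²·°F·h/BTU
Q = A·ΔT/R = 1880 × 54.5 / 22.74 = 4506 BTU/h

4510 BTU/h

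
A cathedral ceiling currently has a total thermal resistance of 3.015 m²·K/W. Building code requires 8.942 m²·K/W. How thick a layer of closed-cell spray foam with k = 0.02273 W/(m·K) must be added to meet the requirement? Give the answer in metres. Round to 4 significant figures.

ΔR = 8.942 − 3.015 = 5.927 m²·K/W
L = ΔR × k = 5.927 × 0.02273 = 0.13472 m

0.1347 m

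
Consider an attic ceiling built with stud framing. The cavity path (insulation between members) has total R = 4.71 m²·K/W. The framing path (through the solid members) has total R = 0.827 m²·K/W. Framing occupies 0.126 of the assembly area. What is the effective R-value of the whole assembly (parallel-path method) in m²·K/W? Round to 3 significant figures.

2.96 m²·K/W

U_eff = 0.874/4.71 + 0.126/0.827 = 0.1856 + 0.1524 = 0.3379
R_eff = 1/U_eff = 2.959 m²·K/W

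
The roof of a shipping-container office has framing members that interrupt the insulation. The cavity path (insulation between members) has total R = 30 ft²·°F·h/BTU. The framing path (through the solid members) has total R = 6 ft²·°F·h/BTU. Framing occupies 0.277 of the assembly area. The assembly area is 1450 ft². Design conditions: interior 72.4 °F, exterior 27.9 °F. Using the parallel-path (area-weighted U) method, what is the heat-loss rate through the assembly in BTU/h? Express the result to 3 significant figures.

4530 BTU/h

U_eff = 0.723/30 + 0.277/6 = 0.0241 + 0.04617 = 0.07027
R_eff = 1/U_eff = 14.23 ft²·°F·h/BTU
Q = 1450 × (72.4 − 27.9) / 14.23 = 4534 BTU/h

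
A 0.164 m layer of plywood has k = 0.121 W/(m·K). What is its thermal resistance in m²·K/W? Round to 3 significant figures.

1.36 m²·K/W

R = L/k = 0.164/0.121 = 1.355 m²·K/W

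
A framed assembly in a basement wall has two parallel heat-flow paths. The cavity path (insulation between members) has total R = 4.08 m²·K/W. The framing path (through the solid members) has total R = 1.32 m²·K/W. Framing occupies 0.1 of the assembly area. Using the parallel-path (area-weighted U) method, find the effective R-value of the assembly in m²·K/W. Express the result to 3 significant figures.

3.37 m²·K/W

U_eff = 0.9/4.08 + 0.1/1.32 = 0.2206 + 0.07576 = 0.2963
R_eff = 1/U_eff = 3.374 m²·K/W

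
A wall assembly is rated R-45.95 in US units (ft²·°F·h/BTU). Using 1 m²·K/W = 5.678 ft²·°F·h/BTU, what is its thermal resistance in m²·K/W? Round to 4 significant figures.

8.093 m²·K/W

R_SI = 45.95/5.678 = 8.0926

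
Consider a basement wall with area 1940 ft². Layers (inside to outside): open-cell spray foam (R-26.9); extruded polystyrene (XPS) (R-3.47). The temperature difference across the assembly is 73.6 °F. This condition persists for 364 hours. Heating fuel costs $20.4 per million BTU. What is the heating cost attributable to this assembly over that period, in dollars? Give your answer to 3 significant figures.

R_total = 26.9 + 3.47 = 30.37 ft²·°F·h/BTU
Q = 1940 × 73.6 / 30.37 = 4701 BTU/h
E = 4701 × 364 = 1711000 BTU
Cost = 1711000/10⁶ × 20.4 = $34.91

34.9 dollars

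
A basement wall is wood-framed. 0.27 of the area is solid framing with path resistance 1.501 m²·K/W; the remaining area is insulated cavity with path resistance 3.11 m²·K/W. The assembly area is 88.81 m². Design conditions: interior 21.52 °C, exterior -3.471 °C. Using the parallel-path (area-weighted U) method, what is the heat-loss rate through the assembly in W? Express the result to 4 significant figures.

920.2 W

U_eff = 0.73/3.11 + 0.27/1.501 = 0.23473 + 0.17988 = 0.41461
R_eff = 1/U_eff = 2.4119 m²·K/W
Q = 88.81 × (21.52 − (-3.471)) / 2.4119 = 920.2 W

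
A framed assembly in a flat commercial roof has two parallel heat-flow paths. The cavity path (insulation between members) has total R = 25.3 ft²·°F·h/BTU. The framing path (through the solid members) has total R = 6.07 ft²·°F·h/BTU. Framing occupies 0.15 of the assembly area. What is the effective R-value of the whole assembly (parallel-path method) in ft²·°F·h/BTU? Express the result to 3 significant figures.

U_eff = 0.85/25.3 + 0.15/6.07 = 0.0336 + 0.02471 = 0.05831
R_eff = 1/U_eff = 17.15 ft²·°F·h/BTU

17.2 ft²·°F·h/BTU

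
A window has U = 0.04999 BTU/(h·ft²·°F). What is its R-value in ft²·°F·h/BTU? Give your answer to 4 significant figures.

R = 1/U = 1/0.04999 = 20.004

20.00 ft²·°F·h/BTU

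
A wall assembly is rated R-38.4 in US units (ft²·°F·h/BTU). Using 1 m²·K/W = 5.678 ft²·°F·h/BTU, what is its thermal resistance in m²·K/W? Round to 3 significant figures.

R_SI = 38.4/5.678 = 6.763

6.76 m²·K/W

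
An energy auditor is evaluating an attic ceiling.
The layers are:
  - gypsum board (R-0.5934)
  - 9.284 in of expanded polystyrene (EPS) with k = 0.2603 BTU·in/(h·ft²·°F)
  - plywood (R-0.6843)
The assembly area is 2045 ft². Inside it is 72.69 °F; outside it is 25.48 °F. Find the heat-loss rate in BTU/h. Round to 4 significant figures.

9.284/0.2603 = 35.667
R_total = 0.5934 + 35.667 + 0.6843 = 36.944 ft²·°F·h/BTU
Q = A·ΔT/R = 2045 × (72.69 − 25.48) / 36.944 = 2613.2 BTU/h

2613 BTU/h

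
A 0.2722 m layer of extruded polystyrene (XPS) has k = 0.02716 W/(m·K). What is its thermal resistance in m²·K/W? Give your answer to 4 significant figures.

R = L/k = 0.2722/0.02716 = 10.022 m²·K/W

10.02 m²·K/W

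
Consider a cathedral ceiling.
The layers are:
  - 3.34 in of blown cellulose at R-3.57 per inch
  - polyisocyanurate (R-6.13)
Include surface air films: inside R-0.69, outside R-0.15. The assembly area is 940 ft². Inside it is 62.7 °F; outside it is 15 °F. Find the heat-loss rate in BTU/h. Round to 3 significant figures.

3.34 × 3.57 = 11.92
R_total = 0.69 + 11.92 + 6.13 + 0.15 = 18.89 ft²·°F·h/BTU
Q = A·ΔT/R = 940 × (62.7 − 15) / 18.89 = 2373 BTU/h

2370 BTU/h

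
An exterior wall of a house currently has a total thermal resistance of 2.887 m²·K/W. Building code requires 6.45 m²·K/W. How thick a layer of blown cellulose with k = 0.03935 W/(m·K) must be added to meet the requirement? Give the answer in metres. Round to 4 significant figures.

0.1402 m

ΔR = 6.45 − 2.887 = 3.563 m²·K/W
L = ΔR × k = 3.563 × 0.03935 = 0.1402 m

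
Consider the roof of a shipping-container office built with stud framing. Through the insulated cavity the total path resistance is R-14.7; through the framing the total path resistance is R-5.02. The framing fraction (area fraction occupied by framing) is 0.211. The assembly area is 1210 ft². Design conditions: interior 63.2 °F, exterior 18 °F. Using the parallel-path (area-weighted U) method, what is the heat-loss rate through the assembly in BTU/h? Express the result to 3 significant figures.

U_eff = 0.789/14.7 + 0.211/5.02 = 0.05367 + 0.04203 = 0.09571
R_eff = 1/U_eff = 10.45 ft²·°F·h/BTU
Q = 1210 × (63.2 − 18) / 10.45 = 5234 BTU/h

5230 BTU/h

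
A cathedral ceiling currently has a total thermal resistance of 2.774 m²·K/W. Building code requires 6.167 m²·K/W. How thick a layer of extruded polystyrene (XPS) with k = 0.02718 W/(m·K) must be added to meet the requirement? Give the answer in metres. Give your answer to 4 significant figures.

ΔR = 6.167 − 2.774 = 3.393 m²·K/W
L = ΔR × k = 3.393 × 0.02718 = 0.092222 m

0.09222 m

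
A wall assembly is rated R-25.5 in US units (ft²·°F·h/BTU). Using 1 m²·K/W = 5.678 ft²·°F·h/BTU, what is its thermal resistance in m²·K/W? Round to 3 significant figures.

R_SI = 25.5/5.678 = 4.491

4.49 m²·K/W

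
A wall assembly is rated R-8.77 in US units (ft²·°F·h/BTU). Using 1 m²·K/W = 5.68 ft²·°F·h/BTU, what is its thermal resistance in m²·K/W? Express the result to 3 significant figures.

1.54 m²·K/W

R_SI = 8.77/5.68 = 1.544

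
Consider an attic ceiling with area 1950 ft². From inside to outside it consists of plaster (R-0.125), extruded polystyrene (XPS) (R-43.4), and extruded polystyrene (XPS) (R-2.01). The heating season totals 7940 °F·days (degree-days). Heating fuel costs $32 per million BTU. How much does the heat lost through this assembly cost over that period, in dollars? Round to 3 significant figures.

261 dollars

R_total = 0.125 + 43.4 + 2.01 = 45.53 ft²·°F·h/BTU
E = A × HDD × 24 / R = 1950 × 7940 × 24 / 45.53 = 8161000 BTU
Cost = 8161000/10⁶ × 32 = $261.1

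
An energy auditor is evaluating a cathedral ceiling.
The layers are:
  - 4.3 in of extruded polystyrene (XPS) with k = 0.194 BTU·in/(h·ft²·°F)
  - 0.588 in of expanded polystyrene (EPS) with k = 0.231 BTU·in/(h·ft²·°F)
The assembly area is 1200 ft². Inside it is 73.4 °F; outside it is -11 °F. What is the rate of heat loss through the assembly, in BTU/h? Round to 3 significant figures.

4.3/0.194 = 22.16
0.588/0.231 = 2.545
R_total = 22.16 + 2.545 = 24.71 ft²·°F·h/BTU
Q = A·ΔT/R = 1200 × (73.4 − (-11)) / 24.71 = 4099 BTU/h

4100 BTU/h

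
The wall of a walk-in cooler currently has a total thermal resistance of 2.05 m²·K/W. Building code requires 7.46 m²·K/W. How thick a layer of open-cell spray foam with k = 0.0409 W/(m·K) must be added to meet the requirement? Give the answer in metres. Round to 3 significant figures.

0.221 m

ΔR = 7.46 − 2.05 = 5.41 m²·K/W
L = ΔR × k = 5.41 × 0.0409 = 0.2213 m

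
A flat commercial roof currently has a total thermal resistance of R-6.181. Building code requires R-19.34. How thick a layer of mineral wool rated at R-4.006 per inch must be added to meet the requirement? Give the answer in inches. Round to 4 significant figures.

ΔR = 19.34 − 6.181 = 13.159 ft²·°F·h/BTU
L = ΔR / (R/in) = 13.159/4.006 = 3.2848 in

3.285 in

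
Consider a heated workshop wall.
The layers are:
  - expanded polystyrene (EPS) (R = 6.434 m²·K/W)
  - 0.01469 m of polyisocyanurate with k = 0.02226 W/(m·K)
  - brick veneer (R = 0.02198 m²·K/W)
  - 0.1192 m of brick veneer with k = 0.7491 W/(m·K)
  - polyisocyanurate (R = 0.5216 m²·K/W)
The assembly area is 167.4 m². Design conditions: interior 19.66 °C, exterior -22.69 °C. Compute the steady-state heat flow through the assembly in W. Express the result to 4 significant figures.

0.01469/0.02226 = 0.65993
0.1192/0.7491 = 0.15912
R_total = 6.434 + 0.65993 + 0.02198 + 0.15912 + 0.5216 = 7.7966 m²·K/W
Q = A·ΔT/R = 167.4 × (19.66 − (-22.69)) / 7.7966 = 909.29 W

909.3 W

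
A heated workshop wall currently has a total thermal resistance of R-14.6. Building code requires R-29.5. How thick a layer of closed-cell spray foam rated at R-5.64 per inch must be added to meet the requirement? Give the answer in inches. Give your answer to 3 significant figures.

ΔR = 29.5 − 14.6 = 14.9 ft²·°F·h/BTU
L = ΔR / (R/in) = 14.9/5.64 = 2.642 in

2.64 in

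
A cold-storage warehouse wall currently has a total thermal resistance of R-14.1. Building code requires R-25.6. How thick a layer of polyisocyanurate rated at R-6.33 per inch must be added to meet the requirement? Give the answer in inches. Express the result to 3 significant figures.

ΔR = 25.6 − 14.1 = 11.5 ft²·°F·h/BTU
L = ΔR / (R/in) = 11.5/6.33 = 1.817 in

1.82 in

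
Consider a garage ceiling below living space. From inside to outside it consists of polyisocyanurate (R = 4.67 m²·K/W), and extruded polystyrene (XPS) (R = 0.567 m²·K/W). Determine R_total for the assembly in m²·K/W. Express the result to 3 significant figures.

R_total = 4.67 + 0.567 = 5.237 m²·K/W

5.24 m²·K/W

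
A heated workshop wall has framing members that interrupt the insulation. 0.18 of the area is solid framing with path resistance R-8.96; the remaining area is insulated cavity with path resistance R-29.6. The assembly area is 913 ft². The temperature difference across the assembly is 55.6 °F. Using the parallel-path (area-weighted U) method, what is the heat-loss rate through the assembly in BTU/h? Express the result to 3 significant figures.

U_eff = 0.82/29.6 + 0.18/8.96 = 0.0277 + 0.02009 = 0.04779
R_eff = 1/U_eff = 20.92 ft²·°F·h/BTU
Q = 913 × 55.6 / 20.92 = 2426 BTU/h

2430 BTU/h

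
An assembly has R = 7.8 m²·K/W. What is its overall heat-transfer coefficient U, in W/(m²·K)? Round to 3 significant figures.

0.128 W/(m²·K)

U = 1/R = 1/7.8 = 0.1282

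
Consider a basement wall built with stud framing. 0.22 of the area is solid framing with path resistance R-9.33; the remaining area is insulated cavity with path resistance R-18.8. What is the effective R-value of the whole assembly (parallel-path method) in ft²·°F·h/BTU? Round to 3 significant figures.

15.4 ft²·°F·h/BTU

U_eff = 0.78/18.8 + 0.22/9.33 = 0.04149 + 0.02358 = 0.06507
R_eff = 1/U_eff = 15.37 ft²·°F·h/BTU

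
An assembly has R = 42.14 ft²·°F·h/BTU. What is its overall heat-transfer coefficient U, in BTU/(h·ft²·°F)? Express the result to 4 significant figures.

0.02373 BTU/(h·ft²·°F)

U = 1/R = 1/42.14 = 0.02373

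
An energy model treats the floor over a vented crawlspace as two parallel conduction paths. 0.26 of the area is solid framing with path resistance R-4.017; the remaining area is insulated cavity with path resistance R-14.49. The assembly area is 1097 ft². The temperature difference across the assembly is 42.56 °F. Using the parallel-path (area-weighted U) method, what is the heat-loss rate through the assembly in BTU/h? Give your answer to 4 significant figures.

5406 BTU/h

U_eff = 0.74/14.49 + 0.26/4.017 = 0.05107 + 0.064725 = 0.11579
R_eff = 1/U_eff = 8.636 ft²·°F·h/BTU
Q = 1097 × 42.56 / 8.636 = 5406.3 BTU/h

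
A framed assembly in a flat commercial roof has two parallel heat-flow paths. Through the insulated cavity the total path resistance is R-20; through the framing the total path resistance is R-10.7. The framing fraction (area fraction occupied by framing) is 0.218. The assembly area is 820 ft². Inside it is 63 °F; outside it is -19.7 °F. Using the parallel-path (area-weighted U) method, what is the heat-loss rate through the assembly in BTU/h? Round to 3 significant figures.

U_eff = 0.782/20 + 0.218/10.7 = 0.0391 + 0.02037 = 0.05947
R_eff = 1/U_eff = 16.81 ft²·°F·h/BTU
Q = 820 × (63 − (-19.7)) / 16.81 = 4033 BTU/h

4030 BTU/h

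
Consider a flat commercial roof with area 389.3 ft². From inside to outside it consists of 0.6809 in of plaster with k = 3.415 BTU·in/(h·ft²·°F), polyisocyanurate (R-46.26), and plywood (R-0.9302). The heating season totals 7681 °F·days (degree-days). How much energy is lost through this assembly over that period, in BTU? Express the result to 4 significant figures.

1514000 BTU

0.6809/3.415 = 0.19939
R_total = 0.19939 + 46.26 + 0.9302 = 47.39 ft²·°F·h/BTU
E = A × HDD × 24 / R = 389.3 × 7681 × 24 / 47.39 = 1514400 BTU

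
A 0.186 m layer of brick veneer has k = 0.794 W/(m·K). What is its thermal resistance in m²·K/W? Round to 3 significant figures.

0.234 m²·K/W

R = L/k = 0.186/0.794 = 0.2343 m²·K/W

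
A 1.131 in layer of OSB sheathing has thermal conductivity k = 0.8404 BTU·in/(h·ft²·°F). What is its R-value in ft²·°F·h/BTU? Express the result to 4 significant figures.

1.346 ft²·°F·h/BTU

R = L/k = 1.131/0.8404 = 1.3458 ft²·°F·h/BTU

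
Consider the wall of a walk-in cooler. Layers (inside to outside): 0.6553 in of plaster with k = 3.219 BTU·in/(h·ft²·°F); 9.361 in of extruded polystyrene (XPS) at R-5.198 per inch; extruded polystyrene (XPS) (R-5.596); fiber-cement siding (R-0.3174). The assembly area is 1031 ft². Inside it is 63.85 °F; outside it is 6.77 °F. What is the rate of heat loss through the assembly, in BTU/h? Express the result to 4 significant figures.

1074 BTU/h

0.6553/3.219 = 0.20357
9.361 × 5.198 = 48.658
R_total = 0.20357 + 48.658 + 5.596 + 0.3174 = 54.775 ft²·°F·h/BTU
Q = A·ΔT/R = 1031 × (63.85 − 6.77) / 54.775 = 1074.4 BTU/h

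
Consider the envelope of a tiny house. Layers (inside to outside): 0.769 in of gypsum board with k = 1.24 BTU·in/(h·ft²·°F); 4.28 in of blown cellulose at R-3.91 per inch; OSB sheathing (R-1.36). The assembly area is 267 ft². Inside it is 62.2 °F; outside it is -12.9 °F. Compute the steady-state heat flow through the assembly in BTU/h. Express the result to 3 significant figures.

0.769/1.24 = 0.6202
4.28 × 3.91 = 16.73
R_total = 0.6202 + 16.73 + 1.36 = 18.71 ft²·°F·h/BTU
Q = A·ΔT/R = 267 × (62.2 − (-12.9)) / 18.71 = 1071 BTU/h

1070 BTU/h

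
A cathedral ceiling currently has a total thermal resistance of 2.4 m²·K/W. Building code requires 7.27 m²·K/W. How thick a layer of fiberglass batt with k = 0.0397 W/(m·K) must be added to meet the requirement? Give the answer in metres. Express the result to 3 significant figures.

ΔR = 7.27 − 2.4 = 4.87 m²·K/W
L = ΔR × k = 4.87 × 0.0397 = 0.1933 m

0.193 m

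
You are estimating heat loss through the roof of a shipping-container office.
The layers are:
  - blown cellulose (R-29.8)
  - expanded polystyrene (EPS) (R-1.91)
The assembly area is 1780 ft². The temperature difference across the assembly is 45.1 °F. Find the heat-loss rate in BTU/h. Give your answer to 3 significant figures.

R_total = 29.8 + 1.91 = 31.71 ft²·°F·h/BTU
Q = A·ΔT/R = 1780 × 45.1 / 31.71 = 2532 BTU/h

2530 BTU/h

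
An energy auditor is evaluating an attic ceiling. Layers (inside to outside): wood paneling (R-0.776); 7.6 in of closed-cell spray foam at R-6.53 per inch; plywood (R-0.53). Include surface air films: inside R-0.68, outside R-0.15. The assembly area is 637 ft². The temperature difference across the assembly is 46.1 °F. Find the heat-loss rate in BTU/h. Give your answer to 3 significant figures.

7.6 × 6.53 = 49.63
R_total = 0.68 + 0.776 + 49.63 + 0.53 + 0.15 = 51.76 ft²·°F·h/BTU
Q = A·ΔT/R = 637 × 46.1 / 51.76 = 567.3 BTU/h

567 BTU/h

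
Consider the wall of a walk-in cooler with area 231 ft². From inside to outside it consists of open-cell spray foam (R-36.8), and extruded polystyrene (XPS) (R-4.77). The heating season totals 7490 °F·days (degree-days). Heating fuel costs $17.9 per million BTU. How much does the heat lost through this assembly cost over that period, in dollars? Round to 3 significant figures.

R_total = 36.8 + 4.77 = 41.57 ft²·°F·h/BTU
E = A × HDD × 24 / R = 231 × 7490 × 24 / 41.57 = 998900 BTU
Cost = 998900/10⁶ × 17.9 = $17.88

17.9 dollars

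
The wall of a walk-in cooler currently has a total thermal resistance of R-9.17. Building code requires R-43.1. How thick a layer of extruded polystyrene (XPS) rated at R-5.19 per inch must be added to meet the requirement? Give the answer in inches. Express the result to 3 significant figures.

ΔR = 43.1 − 9.17 = 33.93 ft²·°F·h/BTU
L = ΔR / (R/in) = 33.93/5.19 = 6.538 in

6.54 in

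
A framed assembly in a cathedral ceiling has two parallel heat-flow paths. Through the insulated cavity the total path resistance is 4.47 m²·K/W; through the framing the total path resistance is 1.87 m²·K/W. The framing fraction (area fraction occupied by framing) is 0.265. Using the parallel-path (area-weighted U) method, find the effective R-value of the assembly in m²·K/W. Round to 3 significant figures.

U_eff = 0.735/4.47 + 0.265/1.87 = 0.1644 + 0.1417 = 0.3061
R_eff = 1/U_eff = 3.266 m²·K/W

3.27 m²·K/W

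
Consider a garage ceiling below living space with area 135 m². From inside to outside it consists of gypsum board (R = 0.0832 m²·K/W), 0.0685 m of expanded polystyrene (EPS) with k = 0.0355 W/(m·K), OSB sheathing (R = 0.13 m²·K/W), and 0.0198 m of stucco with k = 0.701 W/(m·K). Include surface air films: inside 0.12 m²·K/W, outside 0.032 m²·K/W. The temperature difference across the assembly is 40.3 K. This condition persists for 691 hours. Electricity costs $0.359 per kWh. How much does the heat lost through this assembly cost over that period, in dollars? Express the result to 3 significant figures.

581 dollars

0.0685/0.0355 = 1.93
0.0198/0.701 = 0.02825
R_total = 0.12 + 0.0832 + 1.93 + 0.13 + 0.02825 + 0.032 = 2.323 m²·K/W
Q = 135 × 40.3 / 2.323 = 2342 W
E = 2342 W × 691 h / 1000 = 1618 kWh
Cost = 1618 × 0.359 = $581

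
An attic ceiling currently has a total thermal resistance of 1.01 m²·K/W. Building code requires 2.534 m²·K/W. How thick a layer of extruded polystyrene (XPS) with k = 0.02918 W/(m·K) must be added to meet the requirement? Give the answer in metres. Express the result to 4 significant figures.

0.04447 m

ΔR = 2.534 − 1.01 = 1.524 m²·K/W
L = ΔR × k = 1.524 × 0.02918 = 0.04447 m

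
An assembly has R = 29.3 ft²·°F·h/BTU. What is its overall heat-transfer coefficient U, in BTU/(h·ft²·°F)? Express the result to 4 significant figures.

0.03413 BTU/(h·ft²·°F)

U = 1/R = 1/29.3 = 0.03413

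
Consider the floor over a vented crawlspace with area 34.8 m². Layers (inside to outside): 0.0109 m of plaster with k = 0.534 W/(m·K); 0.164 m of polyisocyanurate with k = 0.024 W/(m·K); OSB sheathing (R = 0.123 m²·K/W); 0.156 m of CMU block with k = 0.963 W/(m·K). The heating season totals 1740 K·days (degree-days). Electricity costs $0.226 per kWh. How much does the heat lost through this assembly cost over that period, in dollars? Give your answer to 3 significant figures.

0.0109/0.534 = 0.02041
0.164/0.024 = 6.833
0.156/0.963 = 0.162
R_total = 0.02041 + 6.833 + 0.123 + 0.162 = 7.139 m²·K/W
E = A × HDD × 24 / R / 1000 = 34.8 × 1740 × 24 / 7.139 / 1000 = 203.6 kWh
Cost = 203.6 × 0.226 = $46.01

46.0 dollars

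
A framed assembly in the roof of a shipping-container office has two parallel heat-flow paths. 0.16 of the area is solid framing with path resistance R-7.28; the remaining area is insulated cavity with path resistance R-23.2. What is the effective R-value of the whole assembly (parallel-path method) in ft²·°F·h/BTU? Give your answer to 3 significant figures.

U_eff = 0.84/23.2 + 0.16/7.28 = 0.03621 + 0.02198 = 0.05818
R_eff = 1/U_eff = 17.19 ft²·°F·h/BTU

17.2 ft²·°F·h/BTU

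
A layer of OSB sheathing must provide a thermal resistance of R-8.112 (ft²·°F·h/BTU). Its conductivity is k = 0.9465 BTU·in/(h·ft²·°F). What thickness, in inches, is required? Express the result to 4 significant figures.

L = R × k = 8.112 × 0.9465 = 7.678 in

7.678 in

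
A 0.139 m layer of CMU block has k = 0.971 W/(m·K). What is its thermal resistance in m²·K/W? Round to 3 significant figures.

0.143 m²·K/W

R = L/k = 0.139/0.971 = 0.1432 m²·K/W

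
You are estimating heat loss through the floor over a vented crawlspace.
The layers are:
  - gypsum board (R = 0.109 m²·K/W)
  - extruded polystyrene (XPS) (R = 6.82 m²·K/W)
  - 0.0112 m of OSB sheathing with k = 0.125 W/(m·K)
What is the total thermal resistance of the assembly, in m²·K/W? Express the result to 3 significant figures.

7.02 m²·K/W

0.0112/0.125 = 0.0896
R_total = 0.109 + 6.82 + 0.0896 = 7.019 m²·K/W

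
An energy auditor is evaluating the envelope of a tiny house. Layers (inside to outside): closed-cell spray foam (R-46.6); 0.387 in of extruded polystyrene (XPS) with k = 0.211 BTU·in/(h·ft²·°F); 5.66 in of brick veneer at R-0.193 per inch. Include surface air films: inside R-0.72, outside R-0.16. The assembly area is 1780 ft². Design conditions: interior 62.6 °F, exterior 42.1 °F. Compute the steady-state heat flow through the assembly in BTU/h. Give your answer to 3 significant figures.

0.387/0.211 = 1.834
5.66 × 0.193 = 1.092
R_total = 0.72 + 46.6 + 1.834 + 1.092 + 0.16 = 50.41 ft²·°F·h/BTU
Q = A·ΔT/R = 1780 × (62.6 − 42.1) / 50.41 = 723.9 BTU/h

724 BTU/h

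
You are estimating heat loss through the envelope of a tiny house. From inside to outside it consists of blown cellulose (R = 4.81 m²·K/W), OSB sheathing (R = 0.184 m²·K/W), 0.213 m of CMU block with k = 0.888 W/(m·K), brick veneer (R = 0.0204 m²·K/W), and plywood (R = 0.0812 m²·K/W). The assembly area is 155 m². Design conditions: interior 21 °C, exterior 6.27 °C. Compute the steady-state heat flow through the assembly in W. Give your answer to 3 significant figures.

0.213/0.888 = 0.2399
R_total = 4.81 + 0.184 + 0.2399 + 0.0204 + 0.0812 = 5.335 m²·K/W
Q = A·ΔT/R = 155 × (21 − 6.27) / 5.335 = 427.9 W

428 W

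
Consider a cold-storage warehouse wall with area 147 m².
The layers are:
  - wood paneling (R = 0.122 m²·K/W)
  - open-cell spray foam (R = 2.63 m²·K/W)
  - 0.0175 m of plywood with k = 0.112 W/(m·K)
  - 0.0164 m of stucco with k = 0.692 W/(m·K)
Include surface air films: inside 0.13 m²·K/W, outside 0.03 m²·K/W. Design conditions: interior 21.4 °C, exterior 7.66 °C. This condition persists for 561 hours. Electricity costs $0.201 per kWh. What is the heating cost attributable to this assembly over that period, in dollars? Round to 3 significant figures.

73.7 dollars

0.0175/0.112 = 0.1562
0.0164/0.692 = 0.0237
R_total = 0.13 + 0.122 + 2.63 + 0.1562 + 0.0237 + 0.03 = 3.092 m²·K/W
Q = 147 × (21.4 − 7.66) / 3.092 = 653.2 W
E = 653.2 W × 561 h / 1000 = 366.5 kWh
Cost = 366.5 × 0.201 = $73.66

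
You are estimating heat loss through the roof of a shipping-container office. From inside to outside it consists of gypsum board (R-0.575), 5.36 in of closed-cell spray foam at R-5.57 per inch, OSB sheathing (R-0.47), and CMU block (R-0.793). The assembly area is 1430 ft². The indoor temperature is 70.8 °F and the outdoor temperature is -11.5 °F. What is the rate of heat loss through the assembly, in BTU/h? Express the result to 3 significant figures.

5.36 × 5.57 = 29.86
R_total = 0.575 + 29.86 + 0.47 + 0.793 = 31.69 ft²·°F·h/BTU
Q = A·ΔT/R = 1430 × (70.8 − (-11.5)) / 31.69 = 3713 BTU/h

3710 BTU/h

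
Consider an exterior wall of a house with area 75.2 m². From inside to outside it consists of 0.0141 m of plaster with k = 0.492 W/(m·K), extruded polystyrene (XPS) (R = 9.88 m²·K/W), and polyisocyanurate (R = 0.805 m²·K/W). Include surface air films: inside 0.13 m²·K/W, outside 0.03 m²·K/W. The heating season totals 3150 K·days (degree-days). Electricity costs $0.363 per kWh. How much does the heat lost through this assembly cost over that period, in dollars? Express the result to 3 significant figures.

0.0141/0.492 = 0.02866
R_total = 0.13 + 0.02866 + 9.88 + 0.805 + 0.03 = 10.87 m²·K/W
E = A × HDD × 24 / R / 1000 = 75.2 × 3150 × 24 / 10.87 / 1000 = 522.8 kWh
Cost = 522.8 × 0.363 = $189.8

190 dollars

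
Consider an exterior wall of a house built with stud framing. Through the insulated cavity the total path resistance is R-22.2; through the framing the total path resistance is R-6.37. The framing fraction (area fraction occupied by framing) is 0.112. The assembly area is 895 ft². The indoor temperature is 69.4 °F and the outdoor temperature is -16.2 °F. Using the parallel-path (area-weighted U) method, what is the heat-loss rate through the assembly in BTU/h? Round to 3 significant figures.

U_eff = 0.888/22.2 + 0.112/6.37 = 0.04 + 0.01758 = 0.05758
R_eff = 1/U_eff = 17.37 ft²·°F·h/BTU
Q = 895 × (69.4 − (-16.2)) / 17.37 = 4412 BTU/h

4410 BTU/h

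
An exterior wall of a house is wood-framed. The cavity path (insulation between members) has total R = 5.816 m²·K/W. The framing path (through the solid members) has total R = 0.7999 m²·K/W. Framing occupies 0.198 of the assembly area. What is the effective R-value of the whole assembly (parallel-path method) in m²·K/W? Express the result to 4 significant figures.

U_eff = 0.802/5.816 + 0.198/0.7999 = 0.1379 + 0.24753 = 0.38543
R_eff = 1/U_eff = 2.5945 m²·K/W

2.595 m²·K/W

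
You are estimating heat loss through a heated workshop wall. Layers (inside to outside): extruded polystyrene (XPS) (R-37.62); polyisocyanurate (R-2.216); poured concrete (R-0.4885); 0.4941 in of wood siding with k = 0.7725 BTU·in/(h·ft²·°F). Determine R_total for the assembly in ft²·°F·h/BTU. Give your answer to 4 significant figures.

0.4941/0.7725 = 0.63961
R_total = 37.62 + 2.216 + 0.4885 + 0.63961 = 40.964 ft²·°F·h/BTU

40.96 ft²·°F·h/BTU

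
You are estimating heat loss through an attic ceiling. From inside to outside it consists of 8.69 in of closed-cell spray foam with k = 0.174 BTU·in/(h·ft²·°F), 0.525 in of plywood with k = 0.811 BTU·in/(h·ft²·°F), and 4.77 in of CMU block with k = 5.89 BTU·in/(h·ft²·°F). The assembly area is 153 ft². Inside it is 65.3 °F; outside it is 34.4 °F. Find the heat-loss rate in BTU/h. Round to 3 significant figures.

8.69/0.174 = 49.94
0.525/0.811 = 0.6473
4.77/5.89 = 0.8098
R_total = 49.94 + 0.6473 + 0.8098 = 51.4 ft²·°F·h/BTU
Q = A·ΔT/R = 153 × (65.3 − 34.4) / 51.4 = 91.98 BTU/h

92.0 BTU/h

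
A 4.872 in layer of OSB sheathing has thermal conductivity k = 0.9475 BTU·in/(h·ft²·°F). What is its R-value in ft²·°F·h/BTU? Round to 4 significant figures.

R = L/k = 4.872/0.9475 = 5.142 ft²·°F·h/BTU

5.142 ft²·°F·h/BTU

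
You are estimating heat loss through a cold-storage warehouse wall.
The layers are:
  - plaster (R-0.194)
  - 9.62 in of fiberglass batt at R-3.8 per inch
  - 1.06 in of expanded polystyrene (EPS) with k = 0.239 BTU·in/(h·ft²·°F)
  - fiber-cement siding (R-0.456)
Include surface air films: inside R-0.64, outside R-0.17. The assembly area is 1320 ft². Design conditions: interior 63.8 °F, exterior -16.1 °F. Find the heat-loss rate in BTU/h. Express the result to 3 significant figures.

9.62 × 3.8 = 36.56
1.06/0.239 = 4.435
R_total = 0.64 + 0.194 + 36.56 + 4.435 + 0.456 + 0.17 = 42.45 ft²·°F·h/BTU
Q = A·ΔT/R = 1320 × (63.8 − (-16.1)) / 42.45 = 2484 BTU/h

2480 BTU/h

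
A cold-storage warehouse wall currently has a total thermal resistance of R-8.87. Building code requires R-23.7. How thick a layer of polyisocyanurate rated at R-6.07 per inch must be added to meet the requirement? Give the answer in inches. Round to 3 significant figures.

ΔR = 23.7 − 8.87 = 14.83 ft²·°F·h/BTU
L = ΔR / (R/in) = 14.83/6.07 = 2.443 in

2.44 in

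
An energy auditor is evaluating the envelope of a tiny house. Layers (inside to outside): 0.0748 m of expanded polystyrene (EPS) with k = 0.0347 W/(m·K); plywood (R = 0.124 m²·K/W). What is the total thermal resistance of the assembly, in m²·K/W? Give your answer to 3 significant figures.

2.28 m²·K/W

0.0748/0.0347 = 2.156
R_total = 2.156 + 0.124 = 2.28 m²·K/W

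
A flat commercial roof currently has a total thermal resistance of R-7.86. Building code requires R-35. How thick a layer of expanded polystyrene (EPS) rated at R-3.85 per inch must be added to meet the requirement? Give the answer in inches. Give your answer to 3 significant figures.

ΔR = 35 − 7.86 = 27.14 ft²·°F·h/BTU
L = ΔR / (R/in) = 27.14/3.85 = 7.049 in

7.05 in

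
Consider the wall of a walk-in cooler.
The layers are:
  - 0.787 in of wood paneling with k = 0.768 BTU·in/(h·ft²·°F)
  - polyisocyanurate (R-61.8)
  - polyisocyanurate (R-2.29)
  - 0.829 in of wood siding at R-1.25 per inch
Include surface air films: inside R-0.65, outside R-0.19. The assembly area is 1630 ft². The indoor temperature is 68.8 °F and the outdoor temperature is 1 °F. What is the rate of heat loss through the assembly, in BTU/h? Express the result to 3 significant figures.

1650 BTU/h

0.787/0.768 = 1.025
0.829 × 1.25 = 1.036
R_total = 0.65 + 1.025 + 61.8 + 2.29 + 1.036 + 0.19 = 66.99 ft²·°F·h/BTU
Q = A·ΔT/R = 1630 × (68.8 − 1) / 66.99 = 1650 BTU/h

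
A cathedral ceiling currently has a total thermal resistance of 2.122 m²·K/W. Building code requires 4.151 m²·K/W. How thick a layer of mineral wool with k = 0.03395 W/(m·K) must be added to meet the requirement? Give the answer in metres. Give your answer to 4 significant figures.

0.06888 m

ΔR = 4.151 − 2.122 = 2.029 m²·K/W
L = ΔR × k = 2.029 × 0.03395 = 0.068885 m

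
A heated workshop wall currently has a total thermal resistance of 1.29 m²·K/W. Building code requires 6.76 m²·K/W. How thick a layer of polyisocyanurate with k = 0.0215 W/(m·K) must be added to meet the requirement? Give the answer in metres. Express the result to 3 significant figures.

0.118 m

ΔR = 6.76 − 1.29 = 5.47 m²·K/W
L = ΔR × k = 5.47 × 0.0215 = 0.1176 m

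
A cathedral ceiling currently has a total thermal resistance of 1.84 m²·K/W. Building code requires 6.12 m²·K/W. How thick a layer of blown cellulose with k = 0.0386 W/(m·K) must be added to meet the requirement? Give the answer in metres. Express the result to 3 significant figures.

0.165 m

ΔR = 6.12 − 1.84 = 4.28 m²·K/W
L = ΔR × k = 4.28 × 0.0386 = 0.1652 m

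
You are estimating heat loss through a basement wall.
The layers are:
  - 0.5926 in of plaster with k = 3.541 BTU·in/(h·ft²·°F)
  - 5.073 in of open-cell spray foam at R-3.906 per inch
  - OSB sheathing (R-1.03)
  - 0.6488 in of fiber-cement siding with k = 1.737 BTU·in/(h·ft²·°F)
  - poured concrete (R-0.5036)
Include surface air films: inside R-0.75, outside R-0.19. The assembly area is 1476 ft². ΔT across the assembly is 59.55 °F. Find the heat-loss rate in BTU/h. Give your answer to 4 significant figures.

3850 BTU/h

0.5926/3.541 = 0.16735
5.073 × 3.906 = 19.815
0.6488/1.737 = 0.37352
R_total = 0.75 + 0.16735 + 19.815 + 1.03 + 0.37352 + 0.5036 + 0.19 = 22.83 ft²·°F·h/BTU
Q = A·ΔT/R = 1476 × 59.55 / 22.83 = 3850.1 BTU/h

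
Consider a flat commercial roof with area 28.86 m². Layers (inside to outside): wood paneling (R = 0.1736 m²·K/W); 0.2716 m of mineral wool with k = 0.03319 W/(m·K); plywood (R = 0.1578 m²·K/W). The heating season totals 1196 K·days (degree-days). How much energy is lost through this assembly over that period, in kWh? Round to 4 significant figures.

0.2716/0.03319 = 8.1832
R_total = 0.1736 + 8.1832 + 0.1578 = 8.5146 m²·K/W
E = A × HDD × 24 / R / 1000 = 28.86 × 1196 × 24 / 8.5146 / 1000 = 97.292 kWh

97.29 kWh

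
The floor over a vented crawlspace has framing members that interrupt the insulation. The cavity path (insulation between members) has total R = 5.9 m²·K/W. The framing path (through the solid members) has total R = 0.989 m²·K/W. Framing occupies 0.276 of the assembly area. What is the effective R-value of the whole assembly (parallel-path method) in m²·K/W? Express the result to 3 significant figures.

2.49 m²·K/W

U_eff = 0.724/5.9 + 0.276/0.989 = 0.1227 + 0.2791 = 0.4018
R_eff = 1/U_eff = 2.489 m²·K/W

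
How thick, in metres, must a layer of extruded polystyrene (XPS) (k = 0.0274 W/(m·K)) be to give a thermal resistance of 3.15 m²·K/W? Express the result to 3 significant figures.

0.0863 m

L = R·k = 3.15 × 0.0274 = 0.08631 m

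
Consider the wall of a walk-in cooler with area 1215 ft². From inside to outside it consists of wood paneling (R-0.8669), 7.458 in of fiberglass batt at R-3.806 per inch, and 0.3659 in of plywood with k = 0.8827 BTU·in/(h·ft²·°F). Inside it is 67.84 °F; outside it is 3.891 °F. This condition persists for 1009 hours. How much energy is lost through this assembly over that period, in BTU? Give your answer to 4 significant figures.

7.458 × 3.806 = 28.385
0.3659/0.8827 = 0.41452
R_total = 0.8669 + 28.385 + 0.41452 = 29.667 ft²·°F·h/BTU
Q = 1215 × (67.84 − 3.891) / 29.667 = 2619 BTU/h
E = 2619 × 1009 = 2642600 BTU

2643000 BTU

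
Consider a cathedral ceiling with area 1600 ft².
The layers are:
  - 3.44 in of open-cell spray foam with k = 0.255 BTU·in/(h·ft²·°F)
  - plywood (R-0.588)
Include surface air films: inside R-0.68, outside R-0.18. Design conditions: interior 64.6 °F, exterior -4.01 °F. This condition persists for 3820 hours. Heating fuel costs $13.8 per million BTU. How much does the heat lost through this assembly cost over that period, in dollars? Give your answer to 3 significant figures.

387 dollars

3.44/0.255 = 13.49
R_total = 0.68 + 13.49 + 0.588 + 0.18 = 14.94 ft²·°F·h/BTU
Q = 1600 × (64.6 − (-4.01)) / 14.94 = 7349 BTU/h
E = 7349 × 3820 = 28070000 BTU
Cost = 28070000/10⁶ × 13.8 = $387.4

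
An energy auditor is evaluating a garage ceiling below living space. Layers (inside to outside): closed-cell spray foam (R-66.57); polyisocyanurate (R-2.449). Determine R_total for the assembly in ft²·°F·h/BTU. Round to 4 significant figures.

R_total = 66.57 + 2.449 = 69.019 ft²·°F·h/BTU

69.02 ft²·°F·h/BTU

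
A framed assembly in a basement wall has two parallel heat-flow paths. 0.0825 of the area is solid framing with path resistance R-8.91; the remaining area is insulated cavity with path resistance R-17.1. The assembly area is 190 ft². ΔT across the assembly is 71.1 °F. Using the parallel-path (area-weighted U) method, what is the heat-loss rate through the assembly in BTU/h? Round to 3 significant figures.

850 BTU/h

U_eff = 0.9175/17.1 + 0.0825/8.91 = 0.05365 + 0.009259 = 0.06291
R_eff = 1/U_eff = 15.89 ft²·°F·h/BTU
Q = 190 × 71.1 / 15.89 = 849.9 BTU/h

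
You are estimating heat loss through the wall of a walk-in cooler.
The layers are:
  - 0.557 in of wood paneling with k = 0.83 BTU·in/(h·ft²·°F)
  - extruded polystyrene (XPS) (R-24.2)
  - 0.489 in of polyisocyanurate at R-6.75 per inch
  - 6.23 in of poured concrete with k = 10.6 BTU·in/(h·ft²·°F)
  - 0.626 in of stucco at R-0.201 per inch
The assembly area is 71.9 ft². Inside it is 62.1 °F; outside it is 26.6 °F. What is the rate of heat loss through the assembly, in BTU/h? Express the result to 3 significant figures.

88.4 BTU/h

0.557/0.83 = 0.6711
0.489 × 6.75 = 3.301
6.23/10.6 = 0.5877
0.626 × 0.201 = 0.1258
R_total = 0.6711 + 24.2 + 3.301 + 0.5877 + 0.1258 = 28.89 ft²·°F·h/BTU
Q = A·ΔT/R = 71.9 × (62.1 − 26.6) / 28.89 = 88.36 BTU/h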